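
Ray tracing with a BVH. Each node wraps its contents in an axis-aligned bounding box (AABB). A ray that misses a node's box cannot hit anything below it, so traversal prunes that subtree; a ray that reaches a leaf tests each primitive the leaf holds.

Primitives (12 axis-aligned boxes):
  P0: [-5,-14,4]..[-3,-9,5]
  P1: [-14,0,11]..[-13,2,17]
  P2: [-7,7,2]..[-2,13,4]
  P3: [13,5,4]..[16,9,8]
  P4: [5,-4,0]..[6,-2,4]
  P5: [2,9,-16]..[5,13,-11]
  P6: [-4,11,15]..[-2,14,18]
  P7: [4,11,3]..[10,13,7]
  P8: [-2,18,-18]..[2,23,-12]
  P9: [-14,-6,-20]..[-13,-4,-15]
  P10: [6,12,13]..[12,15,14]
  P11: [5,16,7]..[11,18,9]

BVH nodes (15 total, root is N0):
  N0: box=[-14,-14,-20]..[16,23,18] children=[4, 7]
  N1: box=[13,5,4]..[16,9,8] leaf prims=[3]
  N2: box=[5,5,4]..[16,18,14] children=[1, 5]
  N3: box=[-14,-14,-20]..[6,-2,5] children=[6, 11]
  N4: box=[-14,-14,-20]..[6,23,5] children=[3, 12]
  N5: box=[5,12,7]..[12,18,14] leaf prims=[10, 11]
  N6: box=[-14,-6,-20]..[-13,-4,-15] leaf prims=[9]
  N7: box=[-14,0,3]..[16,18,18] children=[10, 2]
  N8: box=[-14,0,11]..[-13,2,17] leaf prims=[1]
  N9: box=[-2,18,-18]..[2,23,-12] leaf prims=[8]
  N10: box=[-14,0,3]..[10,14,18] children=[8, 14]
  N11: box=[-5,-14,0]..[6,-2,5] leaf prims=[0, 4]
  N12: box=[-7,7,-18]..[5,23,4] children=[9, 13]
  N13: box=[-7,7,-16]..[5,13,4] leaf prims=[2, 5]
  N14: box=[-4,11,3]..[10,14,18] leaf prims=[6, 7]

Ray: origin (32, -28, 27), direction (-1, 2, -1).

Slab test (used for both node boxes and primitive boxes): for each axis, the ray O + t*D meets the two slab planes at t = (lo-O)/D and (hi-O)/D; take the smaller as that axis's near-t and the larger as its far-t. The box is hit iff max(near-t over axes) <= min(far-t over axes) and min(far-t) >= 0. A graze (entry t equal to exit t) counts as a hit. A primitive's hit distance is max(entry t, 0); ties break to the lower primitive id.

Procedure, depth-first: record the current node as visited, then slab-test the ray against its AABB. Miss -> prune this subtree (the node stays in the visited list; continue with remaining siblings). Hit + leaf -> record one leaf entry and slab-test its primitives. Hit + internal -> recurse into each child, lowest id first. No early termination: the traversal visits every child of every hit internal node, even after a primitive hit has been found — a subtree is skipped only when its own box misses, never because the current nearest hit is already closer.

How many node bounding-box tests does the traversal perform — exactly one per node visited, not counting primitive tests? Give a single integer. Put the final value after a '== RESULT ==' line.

Trace the traversal:
N0 x:[16,46] y:[7,51/2] z:[9,47] -> hit [16,51/2], descend [4, 7]
  N4 x:[26,46] y:[7,51/2] z:[22,47] -> miss, prune
  N7 x:[16,46] y:[14,23] z:[9,24] -> hit [16,23], descend [2, 10]
    N2 x:[16,27] y:[33/2,23] z:[13,23] -> hit [33/2,23], descend [1, 5]
      N1 x:[16,19] y:[33/2,37/2] z:[19,23] -> miss, prune
      N5 x:[20,27] y:[20,23] z:[13,20] -> hit [20,20] leaf, test {P10(miss), P11(miss)}
    N10 x:[22,46] y:[14,21] z:[9,24] -> miss, prune

Visited [0, 4, 7, 2, 1, 5, 10]. Tests: 7 box, 1 leaf. Nearest: miss.

== RESULT ==
7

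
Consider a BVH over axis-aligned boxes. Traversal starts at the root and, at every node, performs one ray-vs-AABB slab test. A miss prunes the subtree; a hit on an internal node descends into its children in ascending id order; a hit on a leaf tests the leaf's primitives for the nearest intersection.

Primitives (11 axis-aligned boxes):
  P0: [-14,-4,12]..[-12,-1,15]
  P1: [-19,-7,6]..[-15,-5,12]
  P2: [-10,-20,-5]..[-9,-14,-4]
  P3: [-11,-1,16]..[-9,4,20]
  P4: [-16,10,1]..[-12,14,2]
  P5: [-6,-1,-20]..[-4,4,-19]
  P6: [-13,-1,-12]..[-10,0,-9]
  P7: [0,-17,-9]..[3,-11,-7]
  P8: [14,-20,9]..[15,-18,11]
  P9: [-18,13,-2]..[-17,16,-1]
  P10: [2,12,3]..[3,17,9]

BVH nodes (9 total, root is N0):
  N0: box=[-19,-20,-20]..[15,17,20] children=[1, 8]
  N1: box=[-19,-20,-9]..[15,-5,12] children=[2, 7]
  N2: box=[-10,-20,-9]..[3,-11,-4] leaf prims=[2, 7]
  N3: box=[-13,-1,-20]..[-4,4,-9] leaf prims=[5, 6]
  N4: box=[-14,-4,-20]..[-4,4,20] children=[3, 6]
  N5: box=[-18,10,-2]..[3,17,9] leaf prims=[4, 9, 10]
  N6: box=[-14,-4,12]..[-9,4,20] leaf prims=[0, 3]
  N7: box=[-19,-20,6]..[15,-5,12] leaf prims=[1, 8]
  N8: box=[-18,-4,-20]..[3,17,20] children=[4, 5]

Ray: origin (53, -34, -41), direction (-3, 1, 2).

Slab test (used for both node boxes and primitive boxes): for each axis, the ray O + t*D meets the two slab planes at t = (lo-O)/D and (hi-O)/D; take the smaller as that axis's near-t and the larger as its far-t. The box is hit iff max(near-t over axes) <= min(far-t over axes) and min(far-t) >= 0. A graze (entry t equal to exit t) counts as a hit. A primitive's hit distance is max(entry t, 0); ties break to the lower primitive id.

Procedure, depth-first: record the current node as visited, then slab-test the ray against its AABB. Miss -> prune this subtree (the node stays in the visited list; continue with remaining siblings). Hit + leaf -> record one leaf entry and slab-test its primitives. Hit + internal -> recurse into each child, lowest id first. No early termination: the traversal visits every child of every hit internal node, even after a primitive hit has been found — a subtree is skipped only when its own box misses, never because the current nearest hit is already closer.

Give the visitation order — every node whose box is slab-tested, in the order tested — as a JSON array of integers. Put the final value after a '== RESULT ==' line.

Traverse from the root:
N0 x:[38/3,24] y:[14,51] z:[21/2,61/2] -> hit [14,24], descend [1, 8]
  N1 x:[38/3,24] y:[14,29] z:[16,53/2] -> hit [16,24], descend [2, 7]
    N2 x:[50/3,21] y:[14,23] z:[16,37/2] -> hit [50/3,37/2] leaf, test {P2(miss), P7@t=17}
    N7 x:[38/3,24] y:[14,29] z:[47/2,53/2] -> hit [47/2,24] leaf, test {P1(miss), P8(miss)}
  N8 x:[50/3,71/3] y:[30,51] z:[21/2,61/2] -> miss, prune

5 AABB tests over nodes [0, 1, 2, 7, 8]; 2 leaves entered; closest P7.

== RESULT ==
[0, 1, 2, 7, 8]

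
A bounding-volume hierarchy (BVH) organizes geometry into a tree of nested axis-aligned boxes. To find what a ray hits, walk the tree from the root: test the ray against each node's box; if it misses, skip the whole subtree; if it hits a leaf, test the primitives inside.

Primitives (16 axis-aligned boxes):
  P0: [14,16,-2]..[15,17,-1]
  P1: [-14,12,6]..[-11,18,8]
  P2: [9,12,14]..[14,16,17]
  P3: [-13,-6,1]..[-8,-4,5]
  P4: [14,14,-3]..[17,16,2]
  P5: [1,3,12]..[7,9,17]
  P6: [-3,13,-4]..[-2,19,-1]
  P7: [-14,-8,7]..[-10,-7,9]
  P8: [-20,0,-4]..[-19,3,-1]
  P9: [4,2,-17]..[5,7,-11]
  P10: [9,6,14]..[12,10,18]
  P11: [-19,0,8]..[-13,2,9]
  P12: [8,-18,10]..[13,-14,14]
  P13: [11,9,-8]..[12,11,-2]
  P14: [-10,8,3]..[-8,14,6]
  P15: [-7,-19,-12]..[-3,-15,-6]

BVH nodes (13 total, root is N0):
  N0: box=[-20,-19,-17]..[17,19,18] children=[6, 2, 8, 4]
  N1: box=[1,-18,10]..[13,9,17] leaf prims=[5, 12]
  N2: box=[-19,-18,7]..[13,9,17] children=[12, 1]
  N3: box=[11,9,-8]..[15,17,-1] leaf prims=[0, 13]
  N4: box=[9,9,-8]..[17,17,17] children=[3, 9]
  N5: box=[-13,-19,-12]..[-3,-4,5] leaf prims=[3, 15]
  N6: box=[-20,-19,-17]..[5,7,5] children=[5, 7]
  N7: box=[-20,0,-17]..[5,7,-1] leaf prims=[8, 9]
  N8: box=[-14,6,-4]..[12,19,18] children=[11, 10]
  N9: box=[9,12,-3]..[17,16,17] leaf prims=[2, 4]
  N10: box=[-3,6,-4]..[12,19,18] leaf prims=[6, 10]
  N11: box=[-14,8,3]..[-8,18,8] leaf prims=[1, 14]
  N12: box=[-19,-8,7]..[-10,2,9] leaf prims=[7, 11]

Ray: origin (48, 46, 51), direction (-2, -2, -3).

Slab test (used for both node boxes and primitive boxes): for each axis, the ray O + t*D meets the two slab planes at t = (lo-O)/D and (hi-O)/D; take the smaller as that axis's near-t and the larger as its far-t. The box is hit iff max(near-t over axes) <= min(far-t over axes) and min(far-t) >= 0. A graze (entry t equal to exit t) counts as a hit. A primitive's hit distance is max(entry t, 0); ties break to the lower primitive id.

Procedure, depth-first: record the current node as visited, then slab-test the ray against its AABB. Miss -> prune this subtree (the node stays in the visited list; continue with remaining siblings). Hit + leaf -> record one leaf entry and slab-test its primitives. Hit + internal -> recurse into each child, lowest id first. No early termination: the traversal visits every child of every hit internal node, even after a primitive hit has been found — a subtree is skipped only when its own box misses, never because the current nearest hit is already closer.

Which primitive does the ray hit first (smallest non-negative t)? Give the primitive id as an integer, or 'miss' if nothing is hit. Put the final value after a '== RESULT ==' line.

Traverse from the root:
N0 x:[31/2,34] y:[27/2,65/2] z:[11,68/3] -> hit [31/2,68/3], descend [2, 4, 6, 8]
  N2 x:[35/2,67/2] y:[37/2,32] z:[34/3,44/3] -> miss, prune
  N4 x:[31/2,39/2] y:[29/2,37/2] z:[34/3,59/3] -> hit [31/2,37/2], descend [3, 9]
    N3 x:[33/2,37/2] y:[29/2,37/2] z:[52/3,59/3] -> hit [52/3,37/2] leaf, test {P0(miss), P13@t=18}
    N9 x:[31/2,39/2] y:[15,17] z:[34/3,18] -> hit [31/2,17] leaf, test {P2(miss), P4(miss)}
  N6 x:[43/2,34] y:[39/2,65/2] z:[46/3,68/3] -> hit [43/2,68/3], descend [5, 7]
    N5 x:[51/2,61/2] y:[25,65/2] z:[46/3,21] -> miss, prune
    N7 x:[43/2,34] y:[39/2,23] z:[52/3,68/3] -> hit [43/2,68/3] leaf, test {P8(miss), P9@t=43/2}
  N8 x:[18,31] y:[27/2,20] z:[11,55/3] -> hit [18,55/3], descend [10, 11]
    N10 x:[18,51/2] y:[27/2,20] z:[11,55/3] -> hit [18,55/3] leaf, test {P6(miss), P10(miss)}
    N11 x:[28,31] y:[14,19] z:[43/3,16] -> miss, prune

Summary -> nodes [0, 2, 4, 3, 9, 6, 5, 7, 8, 10, 11]; box-tests=11; leaf-entries=4; first=P13

== RESULT ==
13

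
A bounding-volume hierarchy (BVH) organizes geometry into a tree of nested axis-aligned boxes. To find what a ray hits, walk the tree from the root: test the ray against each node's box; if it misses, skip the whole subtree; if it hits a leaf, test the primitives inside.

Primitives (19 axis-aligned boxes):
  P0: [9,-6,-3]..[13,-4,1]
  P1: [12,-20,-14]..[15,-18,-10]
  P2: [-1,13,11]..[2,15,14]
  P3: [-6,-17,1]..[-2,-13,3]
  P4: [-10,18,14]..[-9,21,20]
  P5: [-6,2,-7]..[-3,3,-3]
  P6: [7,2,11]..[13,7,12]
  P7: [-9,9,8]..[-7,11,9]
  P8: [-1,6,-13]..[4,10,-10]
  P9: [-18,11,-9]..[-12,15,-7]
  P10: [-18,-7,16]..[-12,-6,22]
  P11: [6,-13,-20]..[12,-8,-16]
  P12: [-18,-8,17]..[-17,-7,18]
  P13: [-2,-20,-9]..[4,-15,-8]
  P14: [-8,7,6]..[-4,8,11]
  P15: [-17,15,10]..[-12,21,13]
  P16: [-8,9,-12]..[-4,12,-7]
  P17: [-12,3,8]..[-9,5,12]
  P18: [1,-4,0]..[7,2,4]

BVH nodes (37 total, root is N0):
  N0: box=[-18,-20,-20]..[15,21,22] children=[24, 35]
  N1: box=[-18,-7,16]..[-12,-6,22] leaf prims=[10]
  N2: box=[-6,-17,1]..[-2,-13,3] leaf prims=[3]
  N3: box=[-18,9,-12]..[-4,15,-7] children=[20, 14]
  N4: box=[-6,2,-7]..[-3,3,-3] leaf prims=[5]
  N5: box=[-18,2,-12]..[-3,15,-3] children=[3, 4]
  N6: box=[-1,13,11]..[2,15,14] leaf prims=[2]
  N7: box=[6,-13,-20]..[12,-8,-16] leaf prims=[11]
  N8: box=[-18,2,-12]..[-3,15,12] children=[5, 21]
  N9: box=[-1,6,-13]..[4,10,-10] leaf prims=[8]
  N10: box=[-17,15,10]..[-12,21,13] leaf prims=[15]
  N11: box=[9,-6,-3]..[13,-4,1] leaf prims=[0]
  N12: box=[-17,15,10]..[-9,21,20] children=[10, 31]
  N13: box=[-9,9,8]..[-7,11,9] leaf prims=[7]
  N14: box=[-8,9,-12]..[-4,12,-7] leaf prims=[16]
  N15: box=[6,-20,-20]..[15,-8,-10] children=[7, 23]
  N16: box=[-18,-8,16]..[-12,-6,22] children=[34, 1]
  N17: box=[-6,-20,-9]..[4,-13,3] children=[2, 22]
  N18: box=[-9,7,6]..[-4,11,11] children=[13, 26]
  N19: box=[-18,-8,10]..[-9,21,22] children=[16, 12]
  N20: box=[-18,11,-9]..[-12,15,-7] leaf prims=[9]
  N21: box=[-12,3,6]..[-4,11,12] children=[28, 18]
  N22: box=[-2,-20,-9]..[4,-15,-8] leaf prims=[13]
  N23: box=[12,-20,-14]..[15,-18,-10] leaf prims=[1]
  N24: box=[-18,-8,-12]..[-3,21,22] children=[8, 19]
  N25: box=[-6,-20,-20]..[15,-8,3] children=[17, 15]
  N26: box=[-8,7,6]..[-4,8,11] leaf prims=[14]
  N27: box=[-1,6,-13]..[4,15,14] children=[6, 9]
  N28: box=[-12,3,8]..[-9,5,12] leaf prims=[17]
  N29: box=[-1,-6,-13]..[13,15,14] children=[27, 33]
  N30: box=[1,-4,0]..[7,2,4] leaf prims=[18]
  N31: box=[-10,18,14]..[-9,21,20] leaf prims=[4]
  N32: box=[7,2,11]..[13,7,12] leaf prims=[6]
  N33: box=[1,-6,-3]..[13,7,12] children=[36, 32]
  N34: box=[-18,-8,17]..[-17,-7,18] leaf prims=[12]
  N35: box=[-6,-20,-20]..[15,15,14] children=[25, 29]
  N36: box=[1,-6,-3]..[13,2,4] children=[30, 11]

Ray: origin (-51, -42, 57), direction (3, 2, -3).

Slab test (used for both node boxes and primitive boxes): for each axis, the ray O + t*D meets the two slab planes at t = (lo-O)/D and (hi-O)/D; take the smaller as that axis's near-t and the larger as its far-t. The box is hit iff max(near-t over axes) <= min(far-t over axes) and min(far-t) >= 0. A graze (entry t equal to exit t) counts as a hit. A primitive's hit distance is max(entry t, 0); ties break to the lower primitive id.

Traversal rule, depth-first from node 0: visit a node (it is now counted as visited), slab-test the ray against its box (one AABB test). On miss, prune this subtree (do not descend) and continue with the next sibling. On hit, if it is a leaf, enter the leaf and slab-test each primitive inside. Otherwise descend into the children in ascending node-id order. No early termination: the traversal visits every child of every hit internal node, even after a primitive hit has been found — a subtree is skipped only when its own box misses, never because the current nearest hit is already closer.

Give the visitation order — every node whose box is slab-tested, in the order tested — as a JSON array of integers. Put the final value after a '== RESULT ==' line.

Traverse from the root:
N0 x:[11,22] y:[11,63/2] z:[35/3,77/3] -> hit [35/3,22], descend [24, 35]
  N24 x:[11,16] y:[17,63/2] z:[35/3,23] -> miss, prune
  N35 x:[15,22] y:[11,57/2] z:[43/3,77/3] -> hit [15,22], descend [25, 29]
    N25 x:[15,22] y:[11,17] z:[18,77/3] -> miss, prune
    N29 x:[50/3,64/3] y:[18,57/2] z:[43/3,70/3] -> hit [18,64/3], descend [27, 33]
      N27 x:[50/3,55/3] y:[24,57/2] z:[43/3,70/3] -> miss, prune
      N33 x:[52/3,64/3] y:[18,49/2] z:[15,20] -> hit [18,20], descend [32, 36]
        N32 x:[58/3,64/3] y:[22,49/2] z:[15,46/3] -> miss, prune
        N36 x:[52/3,64/3] y:[18,22] z:[53/3,20] -> hit [18,20], descend [11, 30]
          N11 x:[20,64/3] y:[18,19] z:[56/3,20] -> miss, prune
          N30 x:[52/3,58/3] y:[19,22] z:[53/3,19] -> hit [19,19] leaf, test {P18@t=19}

Visited [0, 24, 35, 25, 29, 27, 33, 32, 36, 11, 30]. Tests: 11 box, 1 leaf. Nearest: P18.

== RESULT ==
[0, 24, 35, 25, 29, 27, 33, 32, 36, 11, 30]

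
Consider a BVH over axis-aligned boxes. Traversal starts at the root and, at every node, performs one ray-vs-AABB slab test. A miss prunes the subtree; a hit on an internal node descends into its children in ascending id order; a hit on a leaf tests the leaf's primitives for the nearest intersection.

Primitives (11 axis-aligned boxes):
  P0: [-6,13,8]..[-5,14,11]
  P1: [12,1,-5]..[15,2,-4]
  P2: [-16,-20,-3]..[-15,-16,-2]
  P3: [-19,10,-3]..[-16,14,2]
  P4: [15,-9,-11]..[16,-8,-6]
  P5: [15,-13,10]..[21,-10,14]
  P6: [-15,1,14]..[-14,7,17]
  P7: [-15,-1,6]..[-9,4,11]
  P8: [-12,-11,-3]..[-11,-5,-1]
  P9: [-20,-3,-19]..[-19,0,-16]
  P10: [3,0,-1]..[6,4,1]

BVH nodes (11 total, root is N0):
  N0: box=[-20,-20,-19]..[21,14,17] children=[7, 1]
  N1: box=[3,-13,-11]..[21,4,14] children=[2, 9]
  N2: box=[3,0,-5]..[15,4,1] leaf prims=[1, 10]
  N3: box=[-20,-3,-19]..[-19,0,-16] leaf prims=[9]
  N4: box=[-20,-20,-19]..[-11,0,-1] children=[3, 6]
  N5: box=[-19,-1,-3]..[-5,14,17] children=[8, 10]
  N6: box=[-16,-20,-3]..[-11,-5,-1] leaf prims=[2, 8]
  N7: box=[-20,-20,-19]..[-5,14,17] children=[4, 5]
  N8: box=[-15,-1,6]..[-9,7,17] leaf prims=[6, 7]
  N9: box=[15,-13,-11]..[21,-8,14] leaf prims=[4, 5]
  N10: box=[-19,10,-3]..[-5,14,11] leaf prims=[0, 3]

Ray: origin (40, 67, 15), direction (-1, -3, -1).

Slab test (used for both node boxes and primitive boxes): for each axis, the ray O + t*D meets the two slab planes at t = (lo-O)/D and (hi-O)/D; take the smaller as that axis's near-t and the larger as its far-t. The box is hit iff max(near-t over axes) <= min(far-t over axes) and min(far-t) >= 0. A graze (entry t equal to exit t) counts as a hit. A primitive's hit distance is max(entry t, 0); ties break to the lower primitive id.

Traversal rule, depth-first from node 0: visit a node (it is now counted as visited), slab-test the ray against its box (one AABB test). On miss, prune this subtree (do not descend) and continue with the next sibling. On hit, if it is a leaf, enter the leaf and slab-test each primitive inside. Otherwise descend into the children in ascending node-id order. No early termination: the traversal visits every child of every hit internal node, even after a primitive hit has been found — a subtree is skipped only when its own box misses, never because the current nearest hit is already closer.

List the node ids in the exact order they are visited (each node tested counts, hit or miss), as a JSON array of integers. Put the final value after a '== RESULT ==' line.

Walk:
N0 x:[19,60] y:[53/3,29] z:[-2,34] -> hit [19,29], descend [1, 7]
  N1 x:[19,37] y:[21,80/3] z:[1,26] -> hit [21,26], descend [2, 9]
    N2 x:[25,37] y:[21,67/3] z:[14,20] -> miss, prune
    N9 x:[19,25] y:[25,80/3] z:[1,26] -> hit [25,25] leaf, test {P4@t=25, P5(miss)}
  N7 x:[45,60] y:[53/3,29] z:[-2,34] -> miss, prune

Summary -> nodes [0, 1, 2, 9, 7]; box-tests=5; leaf-entries=1; first=P4

== RESULT ==
[0, 1, 2, 9, 7]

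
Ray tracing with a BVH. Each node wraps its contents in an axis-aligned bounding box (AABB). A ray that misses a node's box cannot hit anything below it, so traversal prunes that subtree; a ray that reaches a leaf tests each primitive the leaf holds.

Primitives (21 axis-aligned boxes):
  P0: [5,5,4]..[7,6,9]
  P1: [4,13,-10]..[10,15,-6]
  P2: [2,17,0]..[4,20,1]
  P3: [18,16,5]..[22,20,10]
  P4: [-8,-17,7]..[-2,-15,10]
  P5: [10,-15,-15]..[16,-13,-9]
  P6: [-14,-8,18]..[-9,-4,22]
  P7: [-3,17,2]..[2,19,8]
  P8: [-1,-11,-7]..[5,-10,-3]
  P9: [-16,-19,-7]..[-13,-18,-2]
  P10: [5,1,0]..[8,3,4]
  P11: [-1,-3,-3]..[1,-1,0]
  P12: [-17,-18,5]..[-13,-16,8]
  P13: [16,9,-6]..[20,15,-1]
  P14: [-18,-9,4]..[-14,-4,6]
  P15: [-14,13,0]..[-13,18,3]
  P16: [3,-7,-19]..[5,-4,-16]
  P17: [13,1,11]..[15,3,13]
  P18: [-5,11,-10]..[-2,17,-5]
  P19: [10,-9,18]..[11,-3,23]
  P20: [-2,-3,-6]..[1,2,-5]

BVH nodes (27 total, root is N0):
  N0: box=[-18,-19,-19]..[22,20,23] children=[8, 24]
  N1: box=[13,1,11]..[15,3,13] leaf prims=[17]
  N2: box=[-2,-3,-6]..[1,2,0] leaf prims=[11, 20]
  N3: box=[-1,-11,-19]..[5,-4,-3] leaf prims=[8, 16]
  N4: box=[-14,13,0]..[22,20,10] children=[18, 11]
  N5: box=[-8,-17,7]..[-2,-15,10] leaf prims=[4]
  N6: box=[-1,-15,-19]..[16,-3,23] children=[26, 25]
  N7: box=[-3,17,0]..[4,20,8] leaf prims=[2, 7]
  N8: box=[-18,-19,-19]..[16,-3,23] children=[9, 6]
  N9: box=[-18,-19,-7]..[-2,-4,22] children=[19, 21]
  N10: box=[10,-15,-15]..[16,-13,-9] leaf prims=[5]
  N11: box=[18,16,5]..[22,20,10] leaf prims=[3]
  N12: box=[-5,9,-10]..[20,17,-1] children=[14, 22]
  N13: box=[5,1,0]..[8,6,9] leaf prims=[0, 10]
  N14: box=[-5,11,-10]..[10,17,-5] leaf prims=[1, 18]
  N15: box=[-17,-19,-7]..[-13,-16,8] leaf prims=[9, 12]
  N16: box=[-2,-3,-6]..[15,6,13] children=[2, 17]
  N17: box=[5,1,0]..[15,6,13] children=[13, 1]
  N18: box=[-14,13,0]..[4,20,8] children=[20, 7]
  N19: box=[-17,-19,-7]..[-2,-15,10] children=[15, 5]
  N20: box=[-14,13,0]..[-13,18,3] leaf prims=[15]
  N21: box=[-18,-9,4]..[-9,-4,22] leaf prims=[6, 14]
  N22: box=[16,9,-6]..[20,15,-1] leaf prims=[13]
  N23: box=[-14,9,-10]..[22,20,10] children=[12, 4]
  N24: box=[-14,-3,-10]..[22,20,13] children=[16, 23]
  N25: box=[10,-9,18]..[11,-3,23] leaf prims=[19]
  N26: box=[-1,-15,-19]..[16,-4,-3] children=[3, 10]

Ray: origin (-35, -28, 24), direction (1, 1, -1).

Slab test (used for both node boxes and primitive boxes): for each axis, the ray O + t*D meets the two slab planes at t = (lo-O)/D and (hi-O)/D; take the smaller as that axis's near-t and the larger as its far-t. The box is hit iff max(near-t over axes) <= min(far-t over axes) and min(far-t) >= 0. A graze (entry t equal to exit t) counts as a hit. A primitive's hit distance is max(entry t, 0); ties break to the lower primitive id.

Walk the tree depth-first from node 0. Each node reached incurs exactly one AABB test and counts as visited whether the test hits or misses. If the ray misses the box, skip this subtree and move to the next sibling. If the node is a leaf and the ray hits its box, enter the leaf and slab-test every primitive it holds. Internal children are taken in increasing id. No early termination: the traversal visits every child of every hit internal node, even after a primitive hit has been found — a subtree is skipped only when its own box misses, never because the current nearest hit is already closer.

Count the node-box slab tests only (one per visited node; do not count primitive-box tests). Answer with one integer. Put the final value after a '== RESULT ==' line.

Walk:
N0 x:[17,57] y:[9,48] z:[1,43] -> hit [17,43], descend [8, 24]
  N8 x:[17,51] y:[9,25] z:[1,43] -> hit [17,25], descend [6, 9]
    N6 x:[34,51] y:[13,25] z:[1,43] -> miss, prune
    N9 x:[17,33] y:[9,24] z:[2,31] -> hit [17,24], descend [19, 21]
      N19 x:[18,33] y:[9,13] z:[14,31] -> miss, prune
      N21 x:[17,26] y:[19,24] z:[2,20] -> hit [19,20] leaf, test {P6(miss), P14@t=19}
  N24 x:[21,57] y:[25,48] z:[11,34] -> hit [25,34], descend [16, 23]
    N16 x:[33,50] y:[25,34] z:[11,30] -> miss, prune
    N23 x:[21,57] y:[37,48] z:[14,34] -> miss, prune

Summary -> nodes [0, 8, 6, 9, 19, 21, 24, 16, 23]; box-tests=9; leaf-entries=1; first=P14

== RESULT ==
9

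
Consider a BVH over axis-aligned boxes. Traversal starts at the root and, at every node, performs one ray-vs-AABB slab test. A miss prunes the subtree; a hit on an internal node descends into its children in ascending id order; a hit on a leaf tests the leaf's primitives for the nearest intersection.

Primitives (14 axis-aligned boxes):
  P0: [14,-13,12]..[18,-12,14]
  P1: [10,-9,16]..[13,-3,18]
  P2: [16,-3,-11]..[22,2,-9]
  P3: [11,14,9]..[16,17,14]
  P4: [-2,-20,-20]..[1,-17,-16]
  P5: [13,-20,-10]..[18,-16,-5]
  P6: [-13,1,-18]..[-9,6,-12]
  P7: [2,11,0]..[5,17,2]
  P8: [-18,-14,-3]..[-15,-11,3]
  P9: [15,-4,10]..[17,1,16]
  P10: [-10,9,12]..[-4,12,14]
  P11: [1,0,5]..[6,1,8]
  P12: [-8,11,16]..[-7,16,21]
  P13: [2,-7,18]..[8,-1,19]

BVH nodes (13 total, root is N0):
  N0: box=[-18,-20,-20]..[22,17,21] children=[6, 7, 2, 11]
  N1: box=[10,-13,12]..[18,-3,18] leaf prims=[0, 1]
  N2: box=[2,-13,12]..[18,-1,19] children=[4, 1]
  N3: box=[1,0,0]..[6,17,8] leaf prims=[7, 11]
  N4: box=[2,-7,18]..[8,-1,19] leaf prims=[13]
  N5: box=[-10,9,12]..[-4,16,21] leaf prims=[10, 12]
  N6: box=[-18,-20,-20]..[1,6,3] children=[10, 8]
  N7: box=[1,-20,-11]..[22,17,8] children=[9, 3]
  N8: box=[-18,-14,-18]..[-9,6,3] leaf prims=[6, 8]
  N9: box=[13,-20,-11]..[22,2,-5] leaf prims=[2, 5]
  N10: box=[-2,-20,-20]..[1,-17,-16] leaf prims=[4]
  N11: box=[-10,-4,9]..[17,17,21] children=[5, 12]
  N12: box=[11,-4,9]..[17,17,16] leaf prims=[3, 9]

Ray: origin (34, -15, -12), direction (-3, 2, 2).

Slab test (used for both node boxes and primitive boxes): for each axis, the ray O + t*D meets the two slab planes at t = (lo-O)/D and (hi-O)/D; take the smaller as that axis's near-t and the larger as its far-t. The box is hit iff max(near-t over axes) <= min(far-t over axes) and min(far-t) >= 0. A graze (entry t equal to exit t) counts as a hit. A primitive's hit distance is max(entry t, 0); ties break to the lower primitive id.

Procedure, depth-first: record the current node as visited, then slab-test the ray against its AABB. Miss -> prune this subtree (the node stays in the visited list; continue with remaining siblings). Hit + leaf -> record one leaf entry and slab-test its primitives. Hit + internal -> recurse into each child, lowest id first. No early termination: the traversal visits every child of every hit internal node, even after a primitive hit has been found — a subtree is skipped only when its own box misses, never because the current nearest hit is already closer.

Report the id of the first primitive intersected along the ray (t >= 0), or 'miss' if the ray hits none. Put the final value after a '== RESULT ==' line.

Traverse from the root:
N0 x:[4,52/3] y:[-5/2,16] z:[-4,33/2] -> hit [4,16], descend [2, 6, 7, 11]
  N2 x:[16/3,32/3] y:[1,7] z:[12,31/2] -> miss, prune
  N6 x:[11,52/3] y:[-5/2,21/2] z:[-4,15/2] -> miss, prune
  N7 x:[4,11] y:[-5/2,16] z:[1/2,10] -> hit [4,10], descend [3, 9]
    N3 x:[28/3,11] y:[15/2,16] z:[6,10] -> hit [28/3,10] leaf, test {P7(miss), P11(miss)}
    N9 x:[4,7] y:[-5/2,17/2] z:[1/2,7/2] -> miss, prune
  N11 x:[17/3,44/3] y:[11/2,16] z:[21/2,33/2] -> hit [21/2,44/3], descend [5, 12]
    N5 x:[38/3,44/3] y:[12,31/2] z:[12,33/2] -> hit [38/3,44/3] leaf, test {P10@t=38/3, P12@t=14}
    N12 x:[17/3,23/3] y:[11/2,16] z:[21/2,14] -> miss, prune

Visited [0, 2, 6, 7, 3, 9, 11, 5, 12]. Tests: 9 box, 2 leaf. Nearest: P10.

== RESULT ==
10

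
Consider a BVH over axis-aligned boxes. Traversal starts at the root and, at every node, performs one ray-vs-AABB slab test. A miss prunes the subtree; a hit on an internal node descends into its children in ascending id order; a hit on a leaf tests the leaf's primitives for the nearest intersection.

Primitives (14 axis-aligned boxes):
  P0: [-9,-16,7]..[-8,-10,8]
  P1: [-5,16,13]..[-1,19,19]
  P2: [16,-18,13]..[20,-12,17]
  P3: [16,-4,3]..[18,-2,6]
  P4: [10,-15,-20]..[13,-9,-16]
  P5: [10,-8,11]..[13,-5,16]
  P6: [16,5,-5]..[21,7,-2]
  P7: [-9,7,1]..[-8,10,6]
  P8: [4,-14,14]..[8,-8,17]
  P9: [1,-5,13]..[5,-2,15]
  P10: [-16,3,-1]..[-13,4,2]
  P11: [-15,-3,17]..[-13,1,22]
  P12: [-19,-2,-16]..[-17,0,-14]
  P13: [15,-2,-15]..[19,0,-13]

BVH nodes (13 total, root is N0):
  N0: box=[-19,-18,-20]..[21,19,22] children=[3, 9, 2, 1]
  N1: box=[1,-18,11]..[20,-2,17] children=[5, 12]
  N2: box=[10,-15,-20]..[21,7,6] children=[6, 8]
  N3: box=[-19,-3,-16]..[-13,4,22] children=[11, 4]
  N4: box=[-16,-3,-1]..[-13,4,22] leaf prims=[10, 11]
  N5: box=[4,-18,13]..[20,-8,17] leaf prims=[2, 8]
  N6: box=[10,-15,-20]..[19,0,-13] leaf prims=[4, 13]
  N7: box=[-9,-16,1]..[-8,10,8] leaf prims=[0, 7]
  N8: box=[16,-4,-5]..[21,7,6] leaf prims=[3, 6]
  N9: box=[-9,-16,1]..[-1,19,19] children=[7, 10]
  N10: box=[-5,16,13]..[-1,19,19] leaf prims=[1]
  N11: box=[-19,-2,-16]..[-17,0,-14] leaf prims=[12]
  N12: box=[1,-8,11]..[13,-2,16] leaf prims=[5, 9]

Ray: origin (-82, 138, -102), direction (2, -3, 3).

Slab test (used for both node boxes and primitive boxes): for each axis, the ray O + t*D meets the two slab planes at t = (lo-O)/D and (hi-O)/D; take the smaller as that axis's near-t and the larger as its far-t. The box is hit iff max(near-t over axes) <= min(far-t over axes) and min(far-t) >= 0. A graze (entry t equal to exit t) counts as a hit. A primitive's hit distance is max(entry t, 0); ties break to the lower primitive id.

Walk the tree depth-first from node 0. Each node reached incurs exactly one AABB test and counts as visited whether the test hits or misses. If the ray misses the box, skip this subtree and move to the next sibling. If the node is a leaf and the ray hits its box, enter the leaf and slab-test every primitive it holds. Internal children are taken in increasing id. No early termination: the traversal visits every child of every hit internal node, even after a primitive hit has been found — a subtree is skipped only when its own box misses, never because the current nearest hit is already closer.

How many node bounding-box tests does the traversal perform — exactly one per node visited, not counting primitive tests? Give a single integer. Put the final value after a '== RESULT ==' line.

Walk:
N0 x:[63/2,103/2] y:[119/3,52] z:[82/3,124/3] -> hit [119/3,124/3], descend [1, 2, 3, 9]
  N1 x:[83/2,51] y:[140/3,52] z:[113/3,119/3] -> miss, prune
  N2 x:[46,103/2] y:[131/3,51] z:[82/3,36] -> miss, prune
  N3 x:[63/2,69/2] y:[134/3,47] z:[86/3,124/3] -> miss, prune
  N9 x:[73/2,81/2] y:[119/3,154/3] z:[103/3,121/3] -> hit [119/3,121/3], descend [7, 10]
    N7 x:[73/2,37] y:[128/3,154/3] z:[103/3,110/3] -> miss, prune
    N10 x:[77/2,81/2] y:[119/3,122/3] z:[115/3,121/3] -> hit [119/3,121/3] leaf, test {P1@t=119/3}

7 AABB tests over nodes [0, 1, 2, 3, 9, 7, 10]; 1 leaf entered; closest P1.

== RESULT ==
7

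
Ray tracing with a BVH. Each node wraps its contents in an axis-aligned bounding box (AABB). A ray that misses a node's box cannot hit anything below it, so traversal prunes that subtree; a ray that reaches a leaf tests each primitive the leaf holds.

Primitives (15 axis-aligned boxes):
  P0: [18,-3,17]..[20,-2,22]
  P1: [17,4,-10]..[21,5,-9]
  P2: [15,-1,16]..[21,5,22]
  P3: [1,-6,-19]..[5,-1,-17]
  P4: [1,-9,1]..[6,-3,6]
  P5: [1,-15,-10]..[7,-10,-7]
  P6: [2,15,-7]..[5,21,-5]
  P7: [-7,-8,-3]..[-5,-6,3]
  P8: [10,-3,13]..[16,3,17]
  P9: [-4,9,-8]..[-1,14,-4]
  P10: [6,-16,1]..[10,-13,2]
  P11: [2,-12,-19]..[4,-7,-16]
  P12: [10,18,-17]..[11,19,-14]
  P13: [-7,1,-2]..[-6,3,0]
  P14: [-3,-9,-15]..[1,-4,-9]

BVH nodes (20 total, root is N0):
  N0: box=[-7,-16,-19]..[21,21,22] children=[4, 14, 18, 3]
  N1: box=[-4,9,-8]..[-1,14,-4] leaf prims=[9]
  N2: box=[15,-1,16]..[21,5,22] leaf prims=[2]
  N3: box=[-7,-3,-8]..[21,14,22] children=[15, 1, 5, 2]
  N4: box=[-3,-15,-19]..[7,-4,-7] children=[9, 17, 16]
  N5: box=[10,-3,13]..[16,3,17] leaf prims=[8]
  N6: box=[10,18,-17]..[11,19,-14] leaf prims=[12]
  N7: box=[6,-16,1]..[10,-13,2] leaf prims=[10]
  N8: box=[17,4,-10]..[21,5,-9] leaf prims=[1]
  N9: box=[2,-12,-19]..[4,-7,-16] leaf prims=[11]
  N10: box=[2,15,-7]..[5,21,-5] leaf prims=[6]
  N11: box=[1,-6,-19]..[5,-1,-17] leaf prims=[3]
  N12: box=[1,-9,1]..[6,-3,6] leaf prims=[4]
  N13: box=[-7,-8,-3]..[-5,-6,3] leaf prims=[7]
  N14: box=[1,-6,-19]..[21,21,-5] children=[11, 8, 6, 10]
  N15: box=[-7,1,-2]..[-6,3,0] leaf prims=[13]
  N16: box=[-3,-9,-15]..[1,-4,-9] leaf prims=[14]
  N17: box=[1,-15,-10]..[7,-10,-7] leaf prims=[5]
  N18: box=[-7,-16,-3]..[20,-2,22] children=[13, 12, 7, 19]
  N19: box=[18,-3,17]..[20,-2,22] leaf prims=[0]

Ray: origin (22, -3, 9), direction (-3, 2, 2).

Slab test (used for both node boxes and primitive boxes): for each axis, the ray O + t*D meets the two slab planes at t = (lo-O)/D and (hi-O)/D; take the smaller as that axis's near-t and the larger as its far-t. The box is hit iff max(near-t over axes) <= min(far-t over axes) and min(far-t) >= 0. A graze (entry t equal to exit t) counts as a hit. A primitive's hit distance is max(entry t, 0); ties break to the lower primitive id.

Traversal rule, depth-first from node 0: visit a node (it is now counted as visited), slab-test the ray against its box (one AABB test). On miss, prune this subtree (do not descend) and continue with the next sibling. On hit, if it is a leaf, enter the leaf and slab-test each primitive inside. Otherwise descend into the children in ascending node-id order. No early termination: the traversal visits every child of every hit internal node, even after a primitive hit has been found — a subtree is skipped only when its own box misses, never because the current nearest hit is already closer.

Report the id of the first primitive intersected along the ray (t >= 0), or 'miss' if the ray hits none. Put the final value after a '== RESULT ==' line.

Walk:
N0 x:[1/3,29/3] y:[-13/2,12] z:[-14,13/2] -> hit [1/3,13/2], descend [3, 4, 14, 18]
  N3 x:[1/3,29/3] y:[0,17/2] z:[-17/2,13/2] -> hit [1/3,13/2], descend [1, 2, 5, 15]
    N1 x:[23/3,26/3] y:[6,17/2] z:[-17/2,-13/2] -> miss, prune
    N2 x:[1/3,7/3] y:[1,4] z:[7/2,13/2] -> miss, prune
    N5 x:[2,4] y:[0,3] z:[2,4] -> hit [2,3] leaf, test {P8@t=2}
    N15 x:[28/3,29/3] y:[2,3] z:[-11/2,-9/2] -> miss, prune
  N4 x:[5,25/3] y:[-6,-1/2] z:[-14,-8] -> miss, prune
  N14 x:[1/3,7] y:[-3/2,12] z:[-14,-7] -> miss, prune
  N18 x:[2/3,29/3] y:[-13/2,1/2] z:[-6,13/2] -> miss, prune

Visited [0, 3, 1, 2, 5, 15, 4, 14, 18]. Tests: 9 box, 1 leaf. Nearest: P8.

== RESULT ==
8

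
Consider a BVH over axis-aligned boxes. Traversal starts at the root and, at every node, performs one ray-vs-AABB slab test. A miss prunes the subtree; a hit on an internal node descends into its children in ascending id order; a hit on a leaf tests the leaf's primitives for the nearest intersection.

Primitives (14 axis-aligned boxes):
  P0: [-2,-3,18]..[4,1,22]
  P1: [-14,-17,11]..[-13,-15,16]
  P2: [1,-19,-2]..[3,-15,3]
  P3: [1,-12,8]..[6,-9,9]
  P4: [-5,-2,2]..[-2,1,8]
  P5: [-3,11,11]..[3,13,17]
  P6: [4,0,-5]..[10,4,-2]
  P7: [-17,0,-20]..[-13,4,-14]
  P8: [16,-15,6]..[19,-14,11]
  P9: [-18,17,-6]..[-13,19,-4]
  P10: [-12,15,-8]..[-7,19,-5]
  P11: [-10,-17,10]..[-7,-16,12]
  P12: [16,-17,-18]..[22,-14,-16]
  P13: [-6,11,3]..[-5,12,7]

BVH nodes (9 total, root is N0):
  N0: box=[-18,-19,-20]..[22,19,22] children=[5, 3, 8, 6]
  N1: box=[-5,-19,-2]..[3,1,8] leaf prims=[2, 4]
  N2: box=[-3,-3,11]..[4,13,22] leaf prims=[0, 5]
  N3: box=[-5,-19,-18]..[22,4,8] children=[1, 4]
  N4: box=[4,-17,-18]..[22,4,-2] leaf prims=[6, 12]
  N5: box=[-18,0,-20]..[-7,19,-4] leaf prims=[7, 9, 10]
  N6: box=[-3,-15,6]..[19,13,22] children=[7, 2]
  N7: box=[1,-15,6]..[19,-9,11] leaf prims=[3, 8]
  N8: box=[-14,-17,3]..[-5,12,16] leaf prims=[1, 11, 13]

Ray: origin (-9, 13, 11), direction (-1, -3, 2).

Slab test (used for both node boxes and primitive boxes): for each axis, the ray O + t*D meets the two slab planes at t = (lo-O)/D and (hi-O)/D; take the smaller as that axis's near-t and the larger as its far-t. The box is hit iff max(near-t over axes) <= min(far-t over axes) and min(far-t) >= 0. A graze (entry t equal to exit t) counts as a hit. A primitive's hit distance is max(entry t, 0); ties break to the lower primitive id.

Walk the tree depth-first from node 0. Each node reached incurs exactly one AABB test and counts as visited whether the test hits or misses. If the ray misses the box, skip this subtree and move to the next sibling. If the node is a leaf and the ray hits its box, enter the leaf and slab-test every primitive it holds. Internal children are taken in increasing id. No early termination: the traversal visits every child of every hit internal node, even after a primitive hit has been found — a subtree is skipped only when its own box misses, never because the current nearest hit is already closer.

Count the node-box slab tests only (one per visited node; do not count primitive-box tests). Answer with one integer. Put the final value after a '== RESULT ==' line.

Trace the traversal:
N0 x:[-31,9] y:[-2,32/3] z:[-31/2,11/2] -> hit [-2,11/2], descend [3, 5, 6, 8]
  N3 x:[-31,-4] y:[3,32/3] z:[-29/2,-3/2] -> miss, prune
  N5 x:[-2,9] y:[-2,13/3] z:[-31/2,-15/2] -> miss, prune
  N6 x:[-28,-6] y:[0,28/3] z:[-5/2,11/2] -> miss, prune
  N8 x:[-4,5] y:[1/3,10] z:[-4,5/2] -> hit [1/3,5/2] leaf, test {P1(miss), P11(miss), P13(miss)}

Visited [0, 3, 5, 6, 8]. Tests: 5 box, 1 leaf. Nearest: miss.

== RESULT ==
5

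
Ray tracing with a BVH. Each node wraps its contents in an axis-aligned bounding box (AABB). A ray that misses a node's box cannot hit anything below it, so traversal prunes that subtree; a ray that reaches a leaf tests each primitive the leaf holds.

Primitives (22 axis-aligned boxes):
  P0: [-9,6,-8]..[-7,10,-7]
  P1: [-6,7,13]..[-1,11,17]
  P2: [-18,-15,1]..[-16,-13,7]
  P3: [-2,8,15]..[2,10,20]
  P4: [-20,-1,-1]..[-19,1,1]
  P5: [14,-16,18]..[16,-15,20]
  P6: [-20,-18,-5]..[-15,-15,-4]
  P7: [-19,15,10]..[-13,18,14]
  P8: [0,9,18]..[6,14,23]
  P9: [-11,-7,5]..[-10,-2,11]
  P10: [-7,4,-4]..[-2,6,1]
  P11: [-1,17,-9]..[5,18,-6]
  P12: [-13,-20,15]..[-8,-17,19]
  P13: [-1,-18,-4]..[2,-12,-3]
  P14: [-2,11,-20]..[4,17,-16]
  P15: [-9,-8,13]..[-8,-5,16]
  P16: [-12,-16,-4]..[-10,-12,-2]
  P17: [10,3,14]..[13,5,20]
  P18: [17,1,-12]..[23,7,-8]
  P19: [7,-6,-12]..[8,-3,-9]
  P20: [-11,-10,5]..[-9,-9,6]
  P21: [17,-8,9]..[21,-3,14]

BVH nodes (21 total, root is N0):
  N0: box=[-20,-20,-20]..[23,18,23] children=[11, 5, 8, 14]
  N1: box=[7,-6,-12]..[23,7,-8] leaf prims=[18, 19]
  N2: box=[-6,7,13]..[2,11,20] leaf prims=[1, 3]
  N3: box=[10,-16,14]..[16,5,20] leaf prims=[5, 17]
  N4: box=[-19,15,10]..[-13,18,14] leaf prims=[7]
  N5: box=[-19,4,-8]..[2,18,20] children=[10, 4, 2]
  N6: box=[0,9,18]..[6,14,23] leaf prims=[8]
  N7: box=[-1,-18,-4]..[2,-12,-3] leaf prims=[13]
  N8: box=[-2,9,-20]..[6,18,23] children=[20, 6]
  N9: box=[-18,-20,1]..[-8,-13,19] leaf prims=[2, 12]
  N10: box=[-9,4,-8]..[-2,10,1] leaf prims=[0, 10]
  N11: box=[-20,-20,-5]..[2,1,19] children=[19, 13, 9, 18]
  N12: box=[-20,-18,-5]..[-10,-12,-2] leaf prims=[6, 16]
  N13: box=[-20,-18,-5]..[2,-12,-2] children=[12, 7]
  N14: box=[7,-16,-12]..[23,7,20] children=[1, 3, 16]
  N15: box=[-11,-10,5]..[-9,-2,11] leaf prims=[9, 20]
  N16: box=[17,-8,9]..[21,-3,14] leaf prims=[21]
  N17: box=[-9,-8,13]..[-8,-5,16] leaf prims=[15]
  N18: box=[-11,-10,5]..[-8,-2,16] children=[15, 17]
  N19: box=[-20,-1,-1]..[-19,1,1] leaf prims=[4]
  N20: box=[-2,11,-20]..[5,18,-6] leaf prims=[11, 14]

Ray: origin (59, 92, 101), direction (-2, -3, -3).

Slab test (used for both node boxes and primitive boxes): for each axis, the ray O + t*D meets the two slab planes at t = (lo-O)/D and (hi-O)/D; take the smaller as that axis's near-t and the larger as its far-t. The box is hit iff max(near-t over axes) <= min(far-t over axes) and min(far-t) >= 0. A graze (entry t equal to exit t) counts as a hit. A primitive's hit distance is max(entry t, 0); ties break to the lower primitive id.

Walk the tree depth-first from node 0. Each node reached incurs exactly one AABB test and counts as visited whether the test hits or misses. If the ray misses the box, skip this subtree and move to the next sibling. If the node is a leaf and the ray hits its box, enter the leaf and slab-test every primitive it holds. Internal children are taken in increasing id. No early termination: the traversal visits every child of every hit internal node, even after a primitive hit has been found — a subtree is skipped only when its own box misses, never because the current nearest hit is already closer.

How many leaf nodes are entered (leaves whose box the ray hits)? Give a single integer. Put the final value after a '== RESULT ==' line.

Traverse from the root:
N0 x:[18,79/2] y:[74/3,112/3] z:[26,121/3] -> hit [26,112/3], descend [5, 8, 11, 14]
  N5 x:[57/2,39] y:[74/3,88/3] z:[27,109/3] -> hit [57/2,88/3], descend [2, 4, 10]
    N2 x:[57/2,65/2] y:[27,85/3] z:[27,88/3] -> miss, prune
    N4 x:[36,39] y:[74/3,77/3] z:[29,91/3] -> miss, prune
    N10 x:[61/2,34] y:[82/3,88/3] z:[100/3,109/3] -> miss, prune
  N8 x:[53/2,61/2] y:[74/3,83/3] z:[26,121/3] -> hit [53/2,83/3], descend [6, 20]
    N6 x:[53/2,59/2] y:[26,83/3] z:[26,83/3] -> hit [53/2,83/3] leaf, test {P8@t=53/2}
    N20 x:[27,61/2] y:[74/3,27] z:[107/3,121/3] -> miss, prune
  N11 x:[57/2,79/2] y:[91/3,112/3] z:[82/3,106/3] -> hit [91/3,106/3], descend [9, 13, 18, 19]
    N9 x:[67/2,77/2] y:[35,112/3] z:[82/3,100/3] -> miss, prune
    N13 x:[57/2,79/2] y:[104/3,110/3] z:[103/3,106/3] -> hit [104/3,106/3], descend [7, 12]
      N7 x:[57/2,30] y:[104/3,110/3] z:[104/3,35] -> miss, prune
      N12 x:[69/2,79/2] y:[104/3,110/3] z:[103/3,106/3] -> hit [104/3,106/3] leaf, test {P6(miss), P16@t=104/3}
    N18 x:[67/2,35] y:[94/3,34] z:[85/3,32] -> miss, prune
    N19 x:[39,79/2] y:[91/3,31] z:[100/3,34] -> miss, prune
  N14 x:[18,26] y:[85/3,36] z:[27,113/3] -> miss, prune

16 AABB tests over nodes [0, 5, 2, 4, 10, 8, 6, 20, 11, 9, 13, 7, 12, 18, 19, 14]; 2 leaves entered; closest P8.

== RESULT ==
2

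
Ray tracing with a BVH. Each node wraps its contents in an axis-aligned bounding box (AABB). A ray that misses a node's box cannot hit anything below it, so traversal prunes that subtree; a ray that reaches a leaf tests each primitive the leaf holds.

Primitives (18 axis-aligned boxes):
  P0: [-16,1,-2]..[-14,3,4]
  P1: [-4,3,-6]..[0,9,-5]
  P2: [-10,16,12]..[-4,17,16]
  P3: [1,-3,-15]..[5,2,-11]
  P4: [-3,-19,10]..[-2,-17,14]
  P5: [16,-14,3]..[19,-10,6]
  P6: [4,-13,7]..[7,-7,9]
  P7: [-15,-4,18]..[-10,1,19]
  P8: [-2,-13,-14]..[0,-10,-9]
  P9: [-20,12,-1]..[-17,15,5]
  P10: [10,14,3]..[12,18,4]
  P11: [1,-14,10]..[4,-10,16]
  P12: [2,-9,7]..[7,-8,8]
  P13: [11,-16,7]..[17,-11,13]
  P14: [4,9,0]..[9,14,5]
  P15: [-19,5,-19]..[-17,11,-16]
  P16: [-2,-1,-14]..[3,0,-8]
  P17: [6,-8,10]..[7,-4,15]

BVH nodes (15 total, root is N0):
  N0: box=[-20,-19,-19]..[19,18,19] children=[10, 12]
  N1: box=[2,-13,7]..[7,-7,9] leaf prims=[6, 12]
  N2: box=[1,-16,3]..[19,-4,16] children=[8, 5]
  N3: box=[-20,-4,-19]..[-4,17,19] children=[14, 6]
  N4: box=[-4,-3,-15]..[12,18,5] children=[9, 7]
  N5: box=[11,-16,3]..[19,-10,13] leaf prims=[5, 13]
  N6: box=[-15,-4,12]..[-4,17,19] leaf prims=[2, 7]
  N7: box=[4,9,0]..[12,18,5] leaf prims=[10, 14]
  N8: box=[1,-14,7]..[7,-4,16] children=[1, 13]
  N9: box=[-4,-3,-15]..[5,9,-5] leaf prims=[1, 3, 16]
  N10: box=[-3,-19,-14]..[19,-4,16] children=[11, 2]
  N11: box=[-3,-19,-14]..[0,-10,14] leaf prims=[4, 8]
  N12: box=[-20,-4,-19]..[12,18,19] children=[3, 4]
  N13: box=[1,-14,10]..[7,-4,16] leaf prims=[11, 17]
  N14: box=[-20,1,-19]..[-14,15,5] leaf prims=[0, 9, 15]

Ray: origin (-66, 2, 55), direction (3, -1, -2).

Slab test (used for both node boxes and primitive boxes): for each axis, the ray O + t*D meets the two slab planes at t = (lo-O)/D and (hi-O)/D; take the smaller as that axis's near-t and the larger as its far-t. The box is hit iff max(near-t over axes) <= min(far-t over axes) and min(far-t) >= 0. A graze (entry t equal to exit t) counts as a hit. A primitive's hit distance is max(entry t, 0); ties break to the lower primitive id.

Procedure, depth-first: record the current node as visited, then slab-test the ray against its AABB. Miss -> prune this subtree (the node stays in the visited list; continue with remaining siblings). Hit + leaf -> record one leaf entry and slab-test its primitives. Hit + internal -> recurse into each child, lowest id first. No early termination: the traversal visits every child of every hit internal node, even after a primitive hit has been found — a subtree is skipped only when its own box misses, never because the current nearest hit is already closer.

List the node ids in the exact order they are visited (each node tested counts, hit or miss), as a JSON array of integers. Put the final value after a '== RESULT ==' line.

Trace the traversal:
N0 x:[46/3,85/3] y:[-16,21] z:[18,37] -> hit [18,21], descend [10, 12]
  N10 x:[21,85/3] y:[6,21] z:[39/2,69/2] -> hit [21,21], descend [2, 11]
    N2 x:[67/3,85/3] y:[6,18] z:[39/2,26] -> miss, prune
    N11 x:[21,22] y:[12,21] z:[41/2,69/2] -> hit [21,21] leaf, test {P4@t=21, P8(miss)}
  N12 x:[46/3,26] y:[-16,6] z:[18,37] -> miss, prune

Visited [0, 10, 2, 11, 12]. Tests: 5 box, 1 leaf. Nearest: P4.

== RESULT ==
[0, 10, 2, 11, 12]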